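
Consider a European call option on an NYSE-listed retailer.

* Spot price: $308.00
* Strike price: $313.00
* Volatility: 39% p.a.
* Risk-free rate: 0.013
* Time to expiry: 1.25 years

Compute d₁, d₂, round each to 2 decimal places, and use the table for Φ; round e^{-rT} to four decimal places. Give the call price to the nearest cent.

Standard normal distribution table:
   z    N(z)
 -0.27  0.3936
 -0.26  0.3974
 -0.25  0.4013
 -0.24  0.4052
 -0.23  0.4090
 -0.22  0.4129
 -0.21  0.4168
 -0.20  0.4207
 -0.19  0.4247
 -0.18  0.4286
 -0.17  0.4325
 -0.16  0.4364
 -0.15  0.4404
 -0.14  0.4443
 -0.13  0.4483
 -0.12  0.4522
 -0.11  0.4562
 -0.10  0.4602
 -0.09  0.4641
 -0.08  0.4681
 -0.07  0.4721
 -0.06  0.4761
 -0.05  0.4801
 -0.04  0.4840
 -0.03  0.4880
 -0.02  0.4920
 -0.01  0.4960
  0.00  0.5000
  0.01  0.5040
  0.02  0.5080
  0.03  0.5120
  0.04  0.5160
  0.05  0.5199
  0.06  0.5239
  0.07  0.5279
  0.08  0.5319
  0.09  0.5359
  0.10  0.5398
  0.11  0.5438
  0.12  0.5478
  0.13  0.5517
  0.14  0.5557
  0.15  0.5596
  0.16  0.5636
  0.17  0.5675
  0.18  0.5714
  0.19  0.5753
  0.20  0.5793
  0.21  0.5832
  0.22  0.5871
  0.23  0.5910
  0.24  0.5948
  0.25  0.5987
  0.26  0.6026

$53.67

σ√T = 0.39·√1.25 = 0.4360
d₁ = [ln(308/313) + (0.013 + 0.39²/2)·1.25] / 0.4360 = [-0.0161 + 0.1113] / 0.4360 = 0.2184 ≈ 0.22
d₂ = d₁ − σ√T = 0.2184 − 0.4360 = -0.2177 ≈ -0.22
e^(−rT) = e^(−0.013·1.25) = 0.9839
C = 308·N(0.22) − 313·0.9839·N(-0.22) = 308·0.5871 − 313·0.9839·0.4129 = 180.8268 − 127.1570 = 53.6698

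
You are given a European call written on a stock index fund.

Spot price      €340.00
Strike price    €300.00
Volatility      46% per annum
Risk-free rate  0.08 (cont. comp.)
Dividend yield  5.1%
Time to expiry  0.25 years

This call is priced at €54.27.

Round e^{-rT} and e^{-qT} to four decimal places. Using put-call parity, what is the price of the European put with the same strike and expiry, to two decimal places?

e^(−qT) = e^(−0.051·0.25) = 0.9873;  e^(−rT) = e^(−0.08·0.25) = 0.9802
Put-call parity: C − P = S·e^(−qT) − K·e^(−rT) = 340·0.9873 − 300·0.9802 = 335.6820 − 294.0600 = 41.6220
P = C − (C − P) = 54.27 − (41.6220) = 12.6480

€12.65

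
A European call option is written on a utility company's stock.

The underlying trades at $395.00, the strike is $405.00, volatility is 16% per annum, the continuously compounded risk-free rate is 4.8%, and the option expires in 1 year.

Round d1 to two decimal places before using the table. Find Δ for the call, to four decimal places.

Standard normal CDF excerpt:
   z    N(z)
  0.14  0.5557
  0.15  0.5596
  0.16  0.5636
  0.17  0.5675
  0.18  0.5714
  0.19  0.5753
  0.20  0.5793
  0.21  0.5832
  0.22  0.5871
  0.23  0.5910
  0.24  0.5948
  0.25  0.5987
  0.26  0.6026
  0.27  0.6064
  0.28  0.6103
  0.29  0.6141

0.5871

σ√T = 0.16 × 1.0000 = 0.1600
ln(S/K) + (r + σ²/2)T = ln(395/405) + (0.048 + 0.16²/2)·1 = -0.0250 + 0.0608 = 0.0358
d₁ = 0.0358 / 0.1600 = 0.2237 ≈ 0.22
N(d₁) = N(0.22) = 0.5871
Δ_call = N(d₁) = 0.5871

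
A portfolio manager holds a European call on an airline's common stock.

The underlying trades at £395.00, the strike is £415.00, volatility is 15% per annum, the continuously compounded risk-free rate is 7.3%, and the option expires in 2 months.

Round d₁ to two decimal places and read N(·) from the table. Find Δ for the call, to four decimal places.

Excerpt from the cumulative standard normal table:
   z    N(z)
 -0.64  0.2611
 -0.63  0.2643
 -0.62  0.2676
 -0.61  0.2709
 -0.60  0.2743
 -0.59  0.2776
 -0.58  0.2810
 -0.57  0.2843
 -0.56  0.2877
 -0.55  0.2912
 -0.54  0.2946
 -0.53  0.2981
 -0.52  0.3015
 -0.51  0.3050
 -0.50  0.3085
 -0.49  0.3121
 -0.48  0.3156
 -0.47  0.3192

T = 0.1667;  σ√T = 0.0612
d₁ = [ln(395/415) + (0.073 + 0.15²/2)·0.1667] / 0.0612 = [-0.0494 + 0.0140] / 0.0612 = -0.5773 which rounds to -0.58
N(d₁) = N(-0.58) = 0.2810
Δ_call = N(d₁) = 0.2810

0.2810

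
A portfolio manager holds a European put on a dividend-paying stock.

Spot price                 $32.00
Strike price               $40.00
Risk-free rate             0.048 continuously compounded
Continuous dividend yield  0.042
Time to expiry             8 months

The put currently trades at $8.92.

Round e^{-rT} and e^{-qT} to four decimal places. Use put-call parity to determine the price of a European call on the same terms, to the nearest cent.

e^(−qT) = e^(−0.042·0.6667) = 0.9724;  e^(−rT) = e^(−0.048·0.6667) = 0.9685
Put-call parity: C − P = S·e^(−qT) − K·e^(−rT) = 32·0.9724 − 40·0.9685 = 31.1168 − 38.7400 = -7.6232
C = P + (C − P) = 8.92 + (-7.6232) = 1.2968

$1.30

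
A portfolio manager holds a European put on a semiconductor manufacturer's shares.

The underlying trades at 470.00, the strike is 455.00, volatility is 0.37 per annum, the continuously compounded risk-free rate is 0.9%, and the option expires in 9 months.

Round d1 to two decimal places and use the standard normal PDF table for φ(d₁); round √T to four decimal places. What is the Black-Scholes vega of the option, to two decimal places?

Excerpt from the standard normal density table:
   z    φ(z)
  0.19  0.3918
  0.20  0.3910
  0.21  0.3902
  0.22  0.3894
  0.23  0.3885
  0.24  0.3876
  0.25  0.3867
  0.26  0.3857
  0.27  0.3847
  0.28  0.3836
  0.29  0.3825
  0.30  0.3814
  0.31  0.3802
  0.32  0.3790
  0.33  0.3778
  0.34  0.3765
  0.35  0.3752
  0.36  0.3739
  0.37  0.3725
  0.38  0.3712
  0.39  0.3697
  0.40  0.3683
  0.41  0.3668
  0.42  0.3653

156.13

σ√T = 0.37·√0.75 = 0.3204
d₁ = [ln(470/455) + (0.009 + 0.37²/2)·0.75] / 0.3204 = [0.0324 + 0.0581] / 0.3204 = 0.2825 ⇒ 0.28
√T = √0.75 = 0.8660
φ(d₁) = φ(0.28) = 0.3836
vega = S·φ(d₁)·√T = 470·0.3836·0.8660 = 156.1329
(Vega is the same for a European call and put with the same parameters.)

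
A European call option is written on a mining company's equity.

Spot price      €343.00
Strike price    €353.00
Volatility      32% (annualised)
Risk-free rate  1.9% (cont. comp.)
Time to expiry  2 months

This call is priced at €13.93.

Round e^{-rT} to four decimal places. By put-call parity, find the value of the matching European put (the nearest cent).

€22.80

exp(−rT) = exp(−0.019·0.1667) = 0.9968
Put-call parity: C − P = S − K·e^(−rT) = 343 − 353·0.9968 = 343 − 351.8704 = -8.8704
P = C − (C − P) = 13.93 − (-8.8704) = 22.8004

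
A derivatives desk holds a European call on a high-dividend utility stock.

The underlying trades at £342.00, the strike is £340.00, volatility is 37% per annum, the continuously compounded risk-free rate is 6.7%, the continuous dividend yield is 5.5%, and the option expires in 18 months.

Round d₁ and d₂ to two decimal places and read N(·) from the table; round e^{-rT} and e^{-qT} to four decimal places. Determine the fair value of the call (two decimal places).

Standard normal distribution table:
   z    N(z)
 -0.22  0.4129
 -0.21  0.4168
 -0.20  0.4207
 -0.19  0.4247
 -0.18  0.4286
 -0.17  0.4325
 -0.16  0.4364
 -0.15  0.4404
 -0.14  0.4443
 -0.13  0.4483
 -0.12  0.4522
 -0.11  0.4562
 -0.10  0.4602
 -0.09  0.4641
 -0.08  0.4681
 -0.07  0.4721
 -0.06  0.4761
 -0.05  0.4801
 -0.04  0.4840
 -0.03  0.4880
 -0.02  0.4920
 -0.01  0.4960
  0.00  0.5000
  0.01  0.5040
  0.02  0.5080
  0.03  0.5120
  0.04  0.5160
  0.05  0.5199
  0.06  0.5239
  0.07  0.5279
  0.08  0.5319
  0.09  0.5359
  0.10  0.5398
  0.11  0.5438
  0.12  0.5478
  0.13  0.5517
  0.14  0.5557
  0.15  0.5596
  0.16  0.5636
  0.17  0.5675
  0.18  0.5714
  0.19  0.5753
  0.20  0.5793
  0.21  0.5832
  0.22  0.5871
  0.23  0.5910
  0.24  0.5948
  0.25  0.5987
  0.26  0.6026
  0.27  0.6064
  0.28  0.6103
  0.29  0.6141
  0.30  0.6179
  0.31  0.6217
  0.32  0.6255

£59.20

σ√T = 0.37 × 1.2247 = 0.4532
d₁ = [ln(342/340) + (0.067 − 0.055 + ½·0.37²)·1.5] / (σ√T) = (0.0059 + 0.1207) / 0.4532 = 0.2792 → 0.28
d₂ = 0.2792 − 0.4532 = -0.1739 → -0.17
exp(−qT) = exp(−0.055·1.5) = 0.9208;  exp(−rT) = exp(−0.067·1.5) = 0.9044
N(d₁) = N(0.28) = 0.6103;  N(d₂) = N(-0.17) = 0.4325
C = 342·0.9208·0.6103 − 340·0.9044·0.4325 = 192.1918 − 132.9920 = 59.1998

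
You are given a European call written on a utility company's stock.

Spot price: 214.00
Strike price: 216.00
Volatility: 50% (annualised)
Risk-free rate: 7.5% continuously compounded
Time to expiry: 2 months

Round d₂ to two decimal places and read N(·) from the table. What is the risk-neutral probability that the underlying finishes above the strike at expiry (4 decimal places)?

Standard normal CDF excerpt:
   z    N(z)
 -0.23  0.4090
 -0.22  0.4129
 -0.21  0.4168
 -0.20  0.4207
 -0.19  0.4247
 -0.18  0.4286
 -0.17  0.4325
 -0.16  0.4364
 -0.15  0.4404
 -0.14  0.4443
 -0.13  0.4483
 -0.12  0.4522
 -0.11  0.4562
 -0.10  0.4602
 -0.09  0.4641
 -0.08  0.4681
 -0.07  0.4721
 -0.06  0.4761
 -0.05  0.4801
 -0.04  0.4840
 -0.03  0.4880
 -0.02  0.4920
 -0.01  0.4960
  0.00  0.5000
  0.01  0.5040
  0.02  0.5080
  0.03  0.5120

T = 0.1667;  σ√T = 0.2041
d₁ = [ln(214/216) + (0.075 + 0.5²/2)·0.1667] / 0.2041 = [-0.0093 + 0.0333] / 0.2041 = 0.1177 → 0.12
d₂ = d₁ − σ√T = 0.1177 − 0.2041 = -0.0864 → -0.09
Pr(exercise) under Q = N(d₂) = 0.4641

0.4641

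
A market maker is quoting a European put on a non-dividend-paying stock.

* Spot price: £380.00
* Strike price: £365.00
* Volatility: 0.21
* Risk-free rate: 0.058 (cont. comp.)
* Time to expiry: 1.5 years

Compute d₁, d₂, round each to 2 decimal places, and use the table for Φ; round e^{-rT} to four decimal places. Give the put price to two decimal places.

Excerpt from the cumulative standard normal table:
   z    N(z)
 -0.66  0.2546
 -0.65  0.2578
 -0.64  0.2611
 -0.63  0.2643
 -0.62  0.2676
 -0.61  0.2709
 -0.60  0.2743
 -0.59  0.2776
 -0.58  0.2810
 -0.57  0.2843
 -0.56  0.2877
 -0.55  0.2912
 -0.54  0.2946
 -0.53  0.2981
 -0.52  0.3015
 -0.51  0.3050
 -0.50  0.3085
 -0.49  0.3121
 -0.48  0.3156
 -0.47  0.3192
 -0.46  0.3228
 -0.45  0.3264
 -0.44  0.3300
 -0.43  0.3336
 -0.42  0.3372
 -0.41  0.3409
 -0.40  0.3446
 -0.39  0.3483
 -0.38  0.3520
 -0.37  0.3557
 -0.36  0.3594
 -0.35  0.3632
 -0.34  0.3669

σ√T = 0.21·√1.5 = 0.2572
d₁ = [ln(380/365) + (0.058 + 0.21²/2)·1.5] / 0.2572 = [0.0403 + 0.1201] / 0.2572 = 0.6234 ≈ 0.62
d₂ = d₁ − σ√T = 0.6234 − 0.2572 = 0.3663 ≈ 0.37
e^(−rT) = e^(−0.058·1.5) = 0.9167
N(−d₂) = N(-0.37) = 0.3557;  N(−d₁) = N(-0.62) = 0.2676
P = 365·0.9167·0.3557 − 380·0.2676 = 119.0156 − 101.6880 = 17.3276

£17.33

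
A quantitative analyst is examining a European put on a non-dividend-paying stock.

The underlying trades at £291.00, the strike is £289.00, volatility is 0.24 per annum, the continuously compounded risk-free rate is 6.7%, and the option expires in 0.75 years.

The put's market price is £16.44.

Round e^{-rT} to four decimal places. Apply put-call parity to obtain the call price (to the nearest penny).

£32.60

exp(−rT) = exp(−0.067·0.75) = 0.9510
Put-call parity: C − P = S − K·e^(−rT) = 291 − 289·0.9510 = 291 − 274.8390 = 16.1610
C = P + (C − P) = 16.44 + (16.1610) = 32.6010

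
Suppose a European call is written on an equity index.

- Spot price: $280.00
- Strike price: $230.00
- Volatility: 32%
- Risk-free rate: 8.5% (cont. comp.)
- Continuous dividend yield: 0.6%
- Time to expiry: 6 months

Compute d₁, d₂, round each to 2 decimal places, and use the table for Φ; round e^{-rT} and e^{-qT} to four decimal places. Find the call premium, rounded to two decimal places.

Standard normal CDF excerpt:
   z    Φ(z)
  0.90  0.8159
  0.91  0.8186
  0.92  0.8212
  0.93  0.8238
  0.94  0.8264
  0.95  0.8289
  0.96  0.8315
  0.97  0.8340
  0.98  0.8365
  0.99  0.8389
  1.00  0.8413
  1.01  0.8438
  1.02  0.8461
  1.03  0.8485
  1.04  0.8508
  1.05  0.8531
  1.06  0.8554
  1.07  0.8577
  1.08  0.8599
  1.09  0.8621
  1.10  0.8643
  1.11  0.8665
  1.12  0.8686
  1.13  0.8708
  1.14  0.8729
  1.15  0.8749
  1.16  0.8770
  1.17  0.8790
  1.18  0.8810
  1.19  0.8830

T = 0.5;  σ√T = 0.2263
ln(S/K) + (r − q + σ²/2)T = ln(280/230) + (0.085 − 0.006 + 0.32²/2)·0.5 = 0.1967 + 0.0651 = 0.2618
d₁ = 0.2618 / 0.2263 = 1.1570 → 1.16
d₂ = d₁ − σ√T = 1.1570 − 0.2263 = 0.9308 → 0.93
e^(−qT) = e^(−0.006·0.5) = 0.9970;  e^(−rT) = e^(−0.085·0.5) = 0.9584
N(d₁) = N(1.16) = 0.8770;  N(d₂) = N(0.93) = 0.8238
C = 280·0.9970·0.8770 − 230·0.9584·0.8238 = 244.8233 − 181.5919 = 63.2314

$63.23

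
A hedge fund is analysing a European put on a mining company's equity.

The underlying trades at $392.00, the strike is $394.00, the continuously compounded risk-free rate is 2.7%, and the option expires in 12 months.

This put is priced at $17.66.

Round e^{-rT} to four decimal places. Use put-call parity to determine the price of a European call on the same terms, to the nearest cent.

$26.14

exp(−rT) = exp(−0.027·1) = 0.9734
Put-call parity: C − P = S − K·e^(−rT) = 392 − 394·0.9734 = 392 − 383.5196 = 8.4804
C = P + (C − P) = 17.66 + (8.4804) = 26.1404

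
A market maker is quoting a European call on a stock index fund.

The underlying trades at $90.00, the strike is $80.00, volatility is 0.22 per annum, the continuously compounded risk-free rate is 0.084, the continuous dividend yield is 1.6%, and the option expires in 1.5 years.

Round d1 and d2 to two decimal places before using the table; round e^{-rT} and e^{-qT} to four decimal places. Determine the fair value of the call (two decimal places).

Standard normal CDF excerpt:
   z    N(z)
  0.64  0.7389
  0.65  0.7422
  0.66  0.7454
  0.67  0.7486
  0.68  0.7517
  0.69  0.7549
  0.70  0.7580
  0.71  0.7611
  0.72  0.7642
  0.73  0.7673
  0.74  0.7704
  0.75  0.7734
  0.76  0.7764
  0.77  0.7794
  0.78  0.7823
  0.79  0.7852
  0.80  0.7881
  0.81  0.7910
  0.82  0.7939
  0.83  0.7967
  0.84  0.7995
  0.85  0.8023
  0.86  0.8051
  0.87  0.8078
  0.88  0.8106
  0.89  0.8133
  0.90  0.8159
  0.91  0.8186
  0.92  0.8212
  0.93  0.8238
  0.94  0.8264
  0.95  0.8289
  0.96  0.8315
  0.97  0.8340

T = 1.5;  σ√T = 0.2694
d₁ = [ln(90/80) + (0.084 − 0.016 + 0.22²/2)·1.5] / 0.2694 = [0.1178 + 0.1383] / 0.2694 = 0.9504 ≈ 0.95
d₂ = d₁ − σ√T = 0.9504 − 0.2694 = 0.6810 ≈ 0.68
e^(−qT) = e^(−0.016·1.5) = 0.9763;  e^(−rT) = e^(−0.084·1.5) = 0.8816
C = 90·0.9763·N(0.95) − 80·0.8816·N(0.68) = 90·0.9763·0.8289 − 80·0.8816·0.7517 = 72.8330 − 53.0159 = 19.8171

$19.82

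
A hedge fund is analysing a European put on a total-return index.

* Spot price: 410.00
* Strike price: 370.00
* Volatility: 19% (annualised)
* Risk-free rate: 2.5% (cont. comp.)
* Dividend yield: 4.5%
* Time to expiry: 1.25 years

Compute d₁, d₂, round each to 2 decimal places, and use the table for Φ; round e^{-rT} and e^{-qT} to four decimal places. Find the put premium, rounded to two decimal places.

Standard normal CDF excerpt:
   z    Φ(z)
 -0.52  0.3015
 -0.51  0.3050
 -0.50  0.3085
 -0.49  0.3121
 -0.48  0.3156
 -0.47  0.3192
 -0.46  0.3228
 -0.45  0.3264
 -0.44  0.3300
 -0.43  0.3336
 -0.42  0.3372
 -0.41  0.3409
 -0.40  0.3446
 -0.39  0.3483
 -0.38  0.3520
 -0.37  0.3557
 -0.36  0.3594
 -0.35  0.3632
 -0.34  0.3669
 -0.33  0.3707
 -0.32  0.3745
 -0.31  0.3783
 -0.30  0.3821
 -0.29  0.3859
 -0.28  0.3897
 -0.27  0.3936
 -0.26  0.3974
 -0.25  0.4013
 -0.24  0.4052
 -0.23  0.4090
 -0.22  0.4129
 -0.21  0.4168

18.80

σ√T = 0.19 × 1.1180 = 0.2124
d₁ = [ln(410/370) + (0.025 − 0.045 + 0.19²/2)·1.25] / 0.2124 = [0.1027 − 0.0024] / 0.2124 = 0.4718 → 0.47
d₂ = d₁ − σ√T = 0.4718 − 0.2124 = 0.2593 → 0.26
exp(−qT) = exp(−0.045·1.25) = 0.9453;  exp(−rT) = exp(−0.025·1.25) = 0.9692
P = 370·0.9692·N(-0.26) − 410·0.9453·N(-0.47) = 370·0.9692·0.3974 − 410·0.9453·0.3192 = 142.5092 − 123.7133 = 18.7959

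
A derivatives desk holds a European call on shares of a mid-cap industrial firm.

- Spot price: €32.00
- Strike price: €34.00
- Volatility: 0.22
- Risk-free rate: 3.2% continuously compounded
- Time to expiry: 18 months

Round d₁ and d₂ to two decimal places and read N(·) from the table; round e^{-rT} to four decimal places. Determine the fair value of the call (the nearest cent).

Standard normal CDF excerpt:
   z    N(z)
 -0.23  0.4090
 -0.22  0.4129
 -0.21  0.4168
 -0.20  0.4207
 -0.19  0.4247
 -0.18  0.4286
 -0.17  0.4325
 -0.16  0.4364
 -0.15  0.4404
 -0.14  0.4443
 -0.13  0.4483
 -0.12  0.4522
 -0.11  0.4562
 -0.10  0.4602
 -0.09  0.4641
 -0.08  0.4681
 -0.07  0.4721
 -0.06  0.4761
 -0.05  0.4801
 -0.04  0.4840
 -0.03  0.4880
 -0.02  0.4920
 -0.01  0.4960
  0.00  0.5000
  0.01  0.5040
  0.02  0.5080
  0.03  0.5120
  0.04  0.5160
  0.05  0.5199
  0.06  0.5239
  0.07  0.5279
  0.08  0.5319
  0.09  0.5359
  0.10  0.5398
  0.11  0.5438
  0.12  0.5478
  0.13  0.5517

T = 1.5;  σ√T = 0.2694
d₁ = [ln(32/34) + (0.032 + 0.22²/2)·1.5] / 0.2694 = [-0.0606 + 0.0843] / 0.2694 = 0.0879 ≈ 0.09
d₂ = d₁ − σ√T = 0.0879 − 0.2694 = -0.1816 ≈ -0.18
e^(−rT) = e^(−0.032·1.5) = 0.9531
N(d₁) = N(0.09) = 0.5359;  N(d₂) = N(-0.18) = 0.4286
C = 32·0.5359 − 34·0.9531·0.4286 = 17.1488 − 13.8890 = 3.2598

€3.26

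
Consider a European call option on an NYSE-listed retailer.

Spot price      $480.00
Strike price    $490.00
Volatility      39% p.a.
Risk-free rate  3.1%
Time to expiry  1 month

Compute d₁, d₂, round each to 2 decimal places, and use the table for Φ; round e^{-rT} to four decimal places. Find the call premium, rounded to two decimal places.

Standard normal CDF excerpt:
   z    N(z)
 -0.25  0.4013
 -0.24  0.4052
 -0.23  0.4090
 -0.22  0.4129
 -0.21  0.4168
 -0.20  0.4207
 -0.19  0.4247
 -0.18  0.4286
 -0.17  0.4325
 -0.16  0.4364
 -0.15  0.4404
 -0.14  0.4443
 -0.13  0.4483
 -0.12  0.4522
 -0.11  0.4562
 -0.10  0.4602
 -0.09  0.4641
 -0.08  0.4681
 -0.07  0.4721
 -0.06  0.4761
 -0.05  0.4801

$19.10

σ√T = 0.39 × 0.2887 = 0.1126
d₁ = [ln(480/490) + (0.031 + ½·0.39²)·0.08333] / (σ√T) = (-0.0206 + 0.0089) / 0.1126 = -0.1039 ⇒ -0.10
d₂ = -0.1039 − 0.1126 = -0.2165 ⇒ -0.22
e^(−rT) = e^(−0.031·0.08333) = 0.9974
C = 480·N(-0.10) − 490·0.9974·N(-0.22) = 480·0.4602 − 490·0.9974·0.4129 = 220.8960 − 201.7950 = 19.1010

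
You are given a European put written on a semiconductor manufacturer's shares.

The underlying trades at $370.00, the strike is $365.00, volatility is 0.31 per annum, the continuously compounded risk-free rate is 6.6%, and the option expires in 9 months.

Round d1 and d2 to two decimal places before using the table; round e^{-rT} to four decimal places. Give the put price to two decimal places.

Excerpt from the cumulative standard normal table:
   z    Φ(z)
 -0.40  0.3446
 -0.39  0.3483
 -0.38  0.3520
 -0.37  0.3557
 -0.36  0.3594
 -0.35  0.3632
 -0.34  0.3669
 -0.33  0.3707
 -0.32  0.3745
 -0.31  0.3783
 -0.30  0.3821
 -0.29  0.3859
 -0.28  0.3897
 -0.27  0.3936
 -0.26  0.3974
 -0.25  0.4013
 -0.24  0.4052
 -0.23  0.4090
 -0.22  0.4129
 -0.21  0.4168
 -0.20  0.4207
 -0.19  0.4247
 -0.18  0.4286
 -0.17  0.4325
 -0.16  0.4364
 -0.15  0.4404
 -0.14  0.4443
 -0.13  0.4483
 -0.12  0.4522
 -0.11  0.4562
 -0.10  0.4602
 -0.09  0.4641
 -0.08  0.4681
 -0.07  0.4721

$28.25

T = 0.75;  σ√T = 0.2685
d₁ = [ln(370/365) + (0.066 + 0.31²/2)·0.75] / 0.2685 = [0.0136 + 0.0855] / 0.2685 = 0.3693 ⇒ 0.37
d₂ = d₁ − σ√T = 0.3693 − 0.2685 = 0.1008 ⇒ 0.10
e^(−rT) = e^(−0.066·0.75) = 0.9517
P = 365·0.9517·N(-0.10) − 370·N(-0.37) = 365·0.9517·0.4602 − 370·0.3557 = 159.8599 − 131.6090 = 28.2509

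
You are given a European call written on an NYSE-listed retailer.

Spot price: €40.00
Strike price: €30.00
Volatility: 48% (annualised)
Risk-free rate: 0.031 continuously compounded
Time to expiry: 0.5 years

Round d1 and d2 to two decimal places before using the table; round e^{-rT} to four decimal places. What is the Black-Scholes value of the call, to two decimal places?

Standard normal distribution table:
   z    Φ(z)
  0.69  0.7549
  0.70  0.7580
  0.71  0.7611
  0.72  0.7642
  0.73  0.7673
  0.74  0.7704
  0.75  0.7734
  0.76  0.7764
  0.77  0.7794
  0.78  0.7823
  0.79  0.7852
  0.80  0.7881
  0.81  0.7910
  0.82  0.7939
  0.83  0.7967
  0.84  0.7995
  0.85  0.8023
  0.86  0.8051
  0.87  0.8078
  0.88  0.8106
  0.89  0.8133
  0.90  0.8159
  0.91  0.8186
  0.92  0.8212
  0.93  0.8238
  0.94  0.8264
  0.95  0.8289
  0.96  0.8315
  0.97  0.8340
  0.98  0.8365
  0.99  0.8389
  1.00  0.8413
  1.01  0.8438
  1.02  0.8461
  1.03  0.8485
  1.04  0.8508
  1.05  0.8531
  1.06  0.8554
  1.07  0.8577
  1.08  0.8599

T = 0.5;  σ√T = 0.3394
ln(S/K) + (r + σ²/2)T = ln(40/30) + (0.031 + 0.48²/2)·0.5 = 0.2877 + 0.0731 = 0.3608
d₁ = 0.3608 / 0.3394 = 1.0630 ≈ 1.06
d₂ = d₁ − σ√T = 1.0630 − 0.3394 = 0.7236 ≈ 0.72
e^(−rT) = e^(−0.031·0.5) = 0.9846
C = 40·N(1.06) − 30·0.9846·N(0.72) = 40·0.8554 − 30·0.9846·0.7642 = 34.2160 − 22.5729 = 11.6431

€11.64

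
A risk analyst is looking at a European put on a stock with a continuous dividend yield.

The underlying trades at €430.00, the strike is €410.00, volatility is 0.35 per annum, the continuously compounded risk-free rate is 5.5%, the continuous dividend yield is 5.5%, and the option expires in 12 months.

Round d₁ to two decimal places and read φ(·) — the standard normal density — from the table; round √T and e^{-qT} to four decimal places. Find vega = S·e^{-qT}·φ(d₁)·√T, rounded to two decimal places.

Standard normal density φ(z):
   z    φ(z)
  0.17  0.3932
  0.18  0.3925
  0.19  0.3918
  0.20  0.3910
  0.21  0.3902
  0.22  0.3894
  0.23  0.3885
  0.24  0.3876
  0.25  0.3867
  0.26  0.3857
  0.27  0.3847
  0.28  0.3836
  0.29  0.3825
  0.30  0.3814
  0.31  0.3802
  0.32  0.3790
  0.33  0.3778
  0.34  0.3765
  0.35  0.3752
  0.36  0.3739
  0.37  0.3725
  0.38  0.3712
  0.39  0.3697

σ√T = 0.35·√1 = 0.3500
d₁ = [ln(430/410) + (0.055 − 0.055 + 0.35²/2)·1] / 0.3500 = [0.0476 + 0.0612] / 0.3500 = 0.3111 which rounds to 0.31
√T = √1 = 1.0000
φ(d₁) = φ(0.31) = 0.3802
e^(−qT) = e^(−0.055·1) = 0.9465
vega = S·e^(−qT)·φ(d₁)·√T = 430·0.9465·0.3802·1.0000 = 154.7395

154.74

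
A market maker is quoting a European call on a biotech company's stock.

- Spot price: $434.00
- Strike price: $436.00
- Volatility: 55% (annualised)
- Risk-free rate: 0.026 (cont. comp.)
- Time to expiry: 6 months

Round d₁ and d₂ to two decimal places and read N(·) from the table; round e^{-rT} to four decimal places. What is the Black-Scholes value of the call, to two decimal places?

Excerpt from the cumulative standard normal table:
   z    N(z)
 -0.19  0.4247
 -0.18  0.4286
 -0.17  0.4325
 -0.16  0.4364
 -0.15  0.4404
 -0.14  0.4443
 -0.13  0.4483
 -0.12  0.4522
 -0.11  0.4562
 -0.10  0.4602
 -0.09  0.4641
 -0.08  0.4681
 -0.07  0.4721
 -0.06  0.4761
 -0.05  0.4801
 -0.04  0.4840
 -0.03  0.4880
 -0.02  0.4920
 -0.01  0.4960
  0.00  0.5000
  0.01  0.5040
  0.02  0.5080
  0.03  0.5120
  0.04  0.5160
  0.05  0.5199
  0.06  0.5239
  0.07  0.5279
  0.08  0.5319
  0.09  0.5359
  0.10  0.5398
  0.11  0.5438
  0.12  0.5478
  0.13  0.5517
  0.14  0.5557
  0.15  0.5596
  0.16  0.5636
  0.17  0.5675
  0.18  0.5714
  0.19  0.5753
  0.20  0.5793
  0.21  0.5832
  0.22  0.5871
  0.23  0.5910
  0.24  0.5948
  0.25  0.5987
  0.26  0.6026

$68.66

T = 0.5;  σ√T = 0.3889
d₁ = [ln(434/436) + (0.026 + ½·0.55²)·0.5] / (σ√T) = (-0.0046 + 0.0886) / 0.3889 = 0.2161 → 0.22
d₂ = 0.2161 − 0.3889 = -0.1728 → -0.17
exp(−rT) = exp(−0.026·0.5) = 0.9871
N(d₁) = N(0.22) = 0.5871;  N(d₂) = N(-0.17) = 0.4325
C = 434·0.5871 − 436·0.9871·0.4325 = 254.8014 − 186.1374 = 68.6640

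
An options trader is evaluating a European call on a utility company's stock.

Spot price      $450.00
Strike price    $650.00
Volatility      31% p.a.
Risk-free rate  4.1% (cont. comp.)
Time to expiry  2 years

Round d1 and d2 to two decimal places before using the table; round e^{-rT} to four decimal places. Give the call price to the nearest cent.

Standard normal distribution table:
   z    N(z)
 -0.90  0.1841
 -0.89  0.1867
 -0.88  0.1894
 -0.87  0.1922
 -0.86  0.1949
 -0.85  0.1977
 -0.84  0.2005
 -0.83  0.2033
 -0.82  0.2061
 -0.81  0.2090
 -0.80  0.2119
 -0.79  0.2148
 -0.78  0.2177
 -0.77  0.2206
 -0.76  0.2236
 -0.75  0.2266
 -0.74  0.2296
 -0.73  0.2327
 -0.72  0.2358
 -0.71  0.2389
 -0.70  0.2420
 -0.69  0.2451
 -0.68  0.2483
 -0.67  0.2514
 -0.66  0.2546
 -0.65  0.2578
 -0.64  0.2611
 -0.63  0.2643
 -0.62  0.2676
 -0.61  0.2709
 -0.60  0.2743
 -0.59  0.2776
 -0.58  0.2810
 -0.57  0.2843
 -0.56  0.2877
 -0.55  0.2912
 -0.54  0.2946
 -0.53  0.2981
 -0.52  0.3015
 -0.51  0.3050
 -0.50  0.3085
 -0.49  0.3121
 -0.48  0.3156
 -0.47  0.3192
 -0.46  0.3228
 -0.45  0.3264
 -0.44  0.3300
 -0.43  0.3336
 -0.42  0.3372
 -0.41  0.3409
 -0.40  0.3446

$35.02

σ√T = 0.31 × 1.4142 = 0.4384
d₁ = [ln(450/650) + (0.041 + 0.31²/2)·2] / 0.4384 = [-0.3677 + 0.1781] / 0.4384 = -0.4325 ≈ -0.43
d₂ = d₁ − σ√T = -0.4325 − 0.4384 = -0.8709 ≈ -0.87
exp(−rT) = exp(−0.041·2) = 0.9213
C = 450·N(-0.43) − 650·0.9213·N(-0.87) = 450·0.3336 − 650·0.9213·0.1922 = 150.1200 − 115.0980 = 35.0220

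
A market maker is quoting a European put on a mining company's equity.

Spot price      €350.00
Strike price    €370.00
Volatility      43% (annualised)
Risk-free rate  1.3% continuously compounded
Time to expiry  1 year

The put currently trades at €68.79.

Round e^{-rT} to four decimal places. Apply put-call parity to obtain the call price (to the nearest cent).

exp(−rT) = exp(−0.013·1) = 0.9871
Put-call parity: C − P = S − K·e^(−rT) = 350 − 370·0.9871 = 350 − 365.2270 = -15.2270
C = P + (C − P) = 68.79 + (-15.2270) = 53.5630

€53.56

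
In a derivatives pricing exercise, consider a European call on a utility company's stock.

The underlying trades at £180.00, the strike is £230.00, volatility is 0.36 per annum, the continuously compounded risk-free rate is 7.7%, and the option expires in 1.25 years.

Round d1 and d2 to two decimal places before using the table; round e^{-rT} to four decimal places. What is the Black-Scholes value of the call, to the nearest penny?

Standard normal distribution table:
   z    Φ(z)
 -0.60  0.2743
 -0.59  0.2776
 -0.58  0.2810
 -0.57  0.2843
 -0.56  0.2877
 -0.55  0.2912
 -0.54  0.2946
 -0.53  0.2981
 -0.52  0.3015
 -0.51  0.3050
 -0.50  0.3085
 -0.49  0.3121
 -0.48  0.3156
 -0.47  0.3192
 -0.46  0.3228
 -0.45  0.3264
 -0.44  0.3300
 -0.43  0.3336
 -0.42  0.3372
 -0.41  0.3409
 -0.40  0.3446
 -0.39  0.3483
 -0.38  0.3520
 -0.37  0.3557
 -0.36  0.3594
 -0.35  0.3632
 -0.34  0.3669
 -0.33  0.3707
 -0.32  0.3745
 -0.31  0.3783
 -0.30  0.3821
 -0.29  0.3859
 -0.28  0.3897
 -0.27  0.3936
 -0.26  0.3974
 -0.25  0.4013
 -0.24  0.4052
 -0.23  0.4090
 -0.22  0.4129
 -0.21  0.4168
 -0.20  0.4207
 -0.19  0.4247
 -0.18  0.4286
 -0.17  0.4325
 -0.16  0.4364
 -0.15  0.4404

T = 1.25;  σ√T = 0.4025
d₁ = [ln(180/230) + (0.077 + 0.36²/2)·1.25] / 0.4025 = [-0.2451 + 0.1772] / 0.4025 = -0.1686 ⇒ -0.17
d₂ = d₁ − σ√T = -0.1686 − 0.4025 = -0.5711 ⇒ -0.57
exp(−rT) = exp(−0.077·1.25) = 0.9082
N(d₁) = N(-0.17) = 0.4325;  N(d₂) = N(-0.57) = 0.2843
C = 180·0.4325 − 230·0.9082·0.2843 = 77.8500 − 59.3863 = 18.4637

£18.46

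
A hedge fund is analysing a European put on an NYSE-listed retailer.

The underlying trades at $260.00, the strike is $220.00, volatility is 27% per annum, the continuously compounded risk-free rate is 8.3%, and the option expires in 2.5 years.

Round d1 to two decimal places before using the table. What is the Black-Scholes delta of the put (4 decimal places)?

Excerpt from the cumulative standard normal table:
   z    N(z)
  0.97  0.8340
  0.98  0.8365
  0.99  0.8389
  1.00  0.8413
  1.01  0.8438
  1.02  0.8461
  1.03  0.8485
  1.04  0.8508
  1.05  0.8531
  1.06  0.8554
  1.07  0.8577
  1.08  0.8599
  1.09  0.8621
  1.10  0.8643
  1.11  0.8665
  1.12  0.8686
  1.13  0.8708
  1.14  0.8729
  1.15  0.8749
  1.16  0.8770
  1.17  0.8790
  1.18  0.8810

T = 2.5;  σ√T = 0.4269
d₁ = [ln(260/220) + (0.083 + ½·0.27²)·2.5] / (σ√T) = (0.1671 + 0.2986) / 0.4269 = 1.0908 ⇒ 1.09
N(d₁) = N(1.09) = 0.8621
Δ_put = N(d₁) − 1 = 0.8621 − 1 = -0.1379

-0.1379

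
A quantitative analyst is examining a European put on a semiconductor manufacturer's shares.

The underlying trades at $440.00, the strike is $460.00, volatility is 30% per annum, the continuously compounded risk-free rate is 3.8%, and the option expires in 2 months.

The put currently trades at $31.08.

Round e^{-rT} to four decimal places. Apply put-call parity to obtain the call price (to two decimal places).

$13.98

exp(−rT) = exp(−0.038·0.1667) = 0.9937
Put-call parity: C − P = S − K·e^(−rT) = 440 − 460·0.9937 = 440 − 457.1020 = -17.1020
C = P + (C − P) = 31.08 + (-17.1020) = 13.9780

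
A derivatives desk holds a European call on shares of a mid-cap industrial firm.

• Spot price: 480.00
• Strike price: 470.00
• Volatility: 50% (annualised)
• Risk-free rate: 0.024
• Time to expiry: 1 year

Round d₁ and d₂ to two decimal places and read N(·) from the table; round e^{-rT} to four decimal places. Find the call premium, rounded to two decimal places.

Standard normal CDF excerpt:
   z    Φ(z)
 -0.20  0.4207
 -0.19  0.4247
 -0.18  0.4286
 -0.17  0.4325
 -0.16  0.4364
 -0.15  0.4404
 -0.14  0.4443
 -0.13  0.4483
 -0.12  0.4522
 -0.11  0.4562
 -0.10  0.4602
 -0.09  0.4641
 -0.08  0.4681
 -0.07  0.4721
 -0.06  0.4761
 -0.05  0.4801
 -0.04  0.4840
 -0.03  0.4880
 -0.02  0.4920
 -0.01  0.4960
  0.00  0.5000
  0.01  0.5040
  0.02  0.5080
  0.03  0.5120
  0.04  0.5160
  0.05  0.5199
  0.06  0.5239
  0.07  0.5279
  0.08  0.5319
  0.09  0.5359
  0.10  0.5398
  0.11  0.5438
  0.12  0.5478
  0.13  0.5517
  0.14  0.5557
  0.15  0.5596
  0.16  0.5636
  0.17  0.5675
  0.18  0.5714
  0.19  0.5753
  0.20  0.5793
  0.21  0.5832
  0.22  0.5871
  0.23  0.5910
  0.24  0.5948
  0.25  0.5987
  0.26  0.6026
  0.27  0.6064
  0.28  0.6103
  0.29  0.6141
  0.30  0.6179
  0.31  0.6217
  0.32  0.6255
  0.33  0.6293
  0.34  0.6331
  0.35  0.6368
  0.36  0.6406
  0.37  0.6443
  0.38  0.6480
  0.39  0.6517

σ√T = 0.5·√1 = 0.5000
d₁ = [ln(480/470) + (0.024 + 0.5²/2)·1] / 0.5000 = [0.0211 + 0.1490] / 0.5000 = 0.3401 which rounds to 0.34
d₂ = d₁ − σ√T = 0.3401 − 0.5000 = -0.1599 which rounds to -0.16
exp(−rT) = exp(−0.024·1) = 0.9763
C = 480·N(0.34) − 470·0.9763·N(-0.16) = 480·0.6331 − 470·0.9763·0.4364 = 303.8880 − 200.2469 = 103.6411

103.64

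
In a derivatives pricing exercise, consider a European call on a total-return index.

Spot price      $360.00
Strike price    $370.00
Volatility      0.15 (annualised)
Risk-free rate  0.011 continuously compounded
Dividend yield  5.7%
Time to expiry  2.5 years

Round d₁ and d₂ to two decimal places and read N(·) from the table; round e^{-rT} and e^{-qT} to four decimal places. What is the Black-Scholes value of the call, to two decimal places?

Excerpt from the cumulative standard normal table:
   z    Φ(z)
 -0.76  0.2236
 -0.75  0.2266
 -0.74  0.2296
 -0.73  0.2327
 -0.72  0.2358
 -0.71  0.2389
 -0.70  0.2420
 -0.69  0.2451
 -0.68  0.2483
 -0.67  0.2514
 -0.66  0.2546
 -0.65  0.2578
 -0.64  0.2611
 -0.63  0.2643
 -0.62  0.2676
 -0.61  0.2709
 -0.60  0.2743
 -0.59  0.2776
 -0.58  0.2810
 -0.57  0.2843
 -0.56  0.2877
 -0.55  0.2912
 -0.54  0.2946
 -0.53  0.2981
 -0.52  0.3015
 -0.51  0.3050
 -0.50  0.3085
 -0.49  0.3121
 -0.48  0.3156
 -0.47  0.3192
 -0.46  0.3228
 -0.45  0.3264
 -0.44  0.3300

T = 2.5;  σ√T = 0.2372
d₁ = [ln(360/370) + (0.011 − 0.057 + ½·0.15²)·2.5] / (σ√T) = (-0.0274 − 0.0869) / 0.2372 = -0.4818 which rounds to -0.48
d₂ = -0.4818 − 0.2372 = -0.7190 which rounds to -0.72
exp(−qT) = exp(−0.057·2.5) = 0.8672;  exp(−rT) = exp(−0.011·2.5) = 0.9729
N(d₁) = N(-0.48) = 0.3156;  N(d₂) = N(-0.72) = 0.2358
C = 360·0.8672·0.3156 − 370·0.9729·0.2358 = 98.5278 − 84.8816 = 13.6462

$13.65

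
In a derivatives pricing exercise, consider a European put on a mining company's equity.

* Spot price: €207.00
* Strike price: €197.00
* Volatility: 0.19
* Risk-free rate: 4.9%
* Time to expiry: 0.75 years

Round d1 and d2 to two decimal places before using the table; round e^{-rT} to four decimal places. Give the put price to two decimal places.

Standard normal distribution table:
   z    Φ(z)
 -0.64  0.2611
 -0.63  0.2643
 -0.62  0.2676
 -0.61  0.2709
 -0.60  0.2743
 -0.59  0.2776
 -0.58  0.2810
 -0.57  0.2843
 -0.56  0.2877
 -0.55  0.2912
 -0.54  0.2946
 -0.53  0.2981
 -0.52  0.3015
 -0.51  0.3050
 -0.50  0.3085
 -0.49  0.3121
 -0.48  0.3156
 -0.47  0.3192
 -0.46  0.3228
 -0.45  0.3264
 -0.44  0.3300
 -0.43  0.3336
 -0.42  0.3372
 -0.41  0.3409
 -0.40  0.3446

€6.59

T = 0.75;  σ√T = 0.1645
d₁ = [ln(207/197) + (0.049 + 0.19²/2)·0.75] / 0.1645 = [0.0495 + 0.0503] / 0.1645 = 0.6065 which rounds to 0.61
d₂ = d₁ − σ√T = 0.6065 − 0.1645 = 0.4420 which rounds to 0.44
e^(−rT) = e^(−0.049·0.75) = 0.9639
N(−d₂) = N(-0.44) = 0.3300;  N(−d₁) = N(-0.61) = 0.2709
P = 197·0.9639·0.3300 − 207·0.2709 = 62.6631 − 56.0763 = 6.5868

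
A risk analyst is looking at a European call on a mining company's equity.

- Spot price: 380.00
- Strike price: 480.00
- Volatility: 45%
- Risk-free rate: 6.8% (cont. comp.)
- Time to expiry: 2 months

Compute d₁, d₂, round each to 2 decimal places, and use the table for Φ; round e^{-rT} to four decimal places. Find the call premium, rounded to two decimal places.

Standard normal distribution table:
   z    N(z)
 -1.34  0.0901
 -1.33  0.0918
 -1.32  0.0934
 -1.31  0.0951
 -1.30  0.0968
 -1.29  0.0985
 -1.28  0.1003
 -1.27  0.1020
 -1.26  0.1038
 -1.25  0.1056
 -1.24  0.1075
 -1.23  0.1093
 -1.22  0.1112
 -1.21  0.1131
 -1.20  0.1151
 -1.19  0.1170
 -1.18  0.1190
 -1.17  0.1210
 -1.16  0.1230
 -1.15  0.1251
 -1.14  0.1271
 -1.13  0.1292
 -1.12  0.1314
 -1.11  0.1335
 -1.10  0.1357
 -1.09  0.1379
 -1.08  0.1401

σ√T = 0.45·√0.1667 = 0.1837
d₁ = [ln(380/480) + (0.068 + ½·0.45²)·0.1667] / (σ√T) = (-0.2336 + 0.0282) / 0.1837 = -1.1181 → -1.12
d₂ = -1.1181 − 0.1837 = -1.3018 → -1.30
e^(−rT) = e^(−0.068·0.1667) = 0.9887
C = 380·N(-1.12) − 480·0.9887·N(-1.30) = 380·0.1314 − 480·0.9887·0.0968 = 49.9320 − 45.9390 = 3.9930

3.99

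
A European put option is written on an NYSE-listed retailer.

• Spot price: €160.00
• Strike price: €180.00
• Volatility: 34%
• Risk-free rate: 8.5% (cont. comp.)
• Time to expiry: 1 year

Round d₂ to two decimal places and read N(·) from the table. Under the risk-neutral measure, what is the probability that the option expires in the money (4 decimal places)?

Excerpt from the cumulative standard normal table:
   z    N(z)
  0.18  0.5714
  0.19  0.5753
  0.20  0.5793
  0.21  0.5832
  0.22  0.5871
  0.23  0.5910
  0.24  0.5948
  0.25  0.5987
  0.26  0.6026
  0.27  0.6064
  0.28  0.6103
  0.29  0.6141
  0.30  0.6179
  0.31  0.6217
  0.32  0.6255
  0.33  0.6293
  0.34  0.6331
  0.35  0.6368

0.6064

σ√T = 0.34 × 1.0000 = 0.3400
d₁ = [ln(160/180) + (0.085 + 0.34²/2)·1] / 0.3400 = [-0.1178 + 0.1428] / 0.3400 = 0.0736 which rounds to 0.07
d₂ = d₁ − σ√T = 0.0736 − 0.3400 = -0.2664 which rounds to -0.27
Pr(exercise) under Q = N(−d₂) = N(0.27) = 0.6064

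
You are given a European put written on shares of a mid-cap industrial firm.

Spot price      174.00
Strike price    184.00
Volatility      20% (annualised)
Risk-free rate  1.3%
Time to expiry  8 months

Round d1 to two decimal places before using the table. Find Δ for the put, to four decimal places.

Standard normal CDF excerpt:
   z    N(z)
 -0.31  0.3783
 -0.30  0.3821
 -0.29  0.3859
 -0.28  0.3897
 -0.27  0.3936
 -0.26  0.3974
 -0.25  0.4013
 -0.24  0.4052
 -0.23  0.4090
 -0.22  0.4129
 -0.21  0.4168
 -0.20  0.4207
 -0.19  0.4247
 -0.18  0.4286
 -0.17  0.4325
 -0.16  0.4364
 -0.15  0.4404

-0.5832

σ√T = 0.2·√0.6667 = 0.1633
d₁ = [ln(174/184) + (0.013 + ½·0.2²)·0.6667] / (σ√T) = (-0.0559 + 0.0220) / 0.1633 = -0.2075 which rounds to -0.21
N(d₁) = N(-0.21) = 0.4168
Δ_put = N(d₁) − 1 = 0.4168 − 1 = -0.5832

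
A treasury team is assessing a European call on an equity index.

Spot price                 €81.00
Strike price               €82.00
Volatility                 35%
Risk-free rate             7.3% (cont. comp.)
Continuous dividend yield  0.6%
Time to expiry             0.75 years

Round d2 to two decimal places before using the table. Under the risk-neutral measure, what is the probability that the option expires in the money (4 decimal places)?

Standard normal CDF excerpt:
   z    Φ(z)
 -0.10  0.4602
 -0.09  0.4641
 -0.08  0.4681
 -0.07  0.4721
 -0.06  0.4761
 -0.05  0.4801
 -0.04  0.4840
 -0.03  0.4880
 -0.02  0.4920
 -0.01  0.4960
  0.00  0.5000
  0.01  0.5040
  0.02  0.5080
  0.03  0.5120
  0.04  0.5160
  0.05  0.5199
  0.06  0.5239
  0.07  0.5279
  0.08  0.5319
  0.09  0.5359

T = 0.75;  σ√T = 0.3031
d₁ = [ln(81/82) + (0.073 − 0.006 + ½·0.35²)·0.75] / (σ√T) = (-0.0123 + 0.0962) / 0.3031 = 0.2769 → 0.28
d₂ = 0.2769 − 0.3031 = -0.0263 → -0.03
Pr(exercise) under Q = N(d₂) = 0.4880

0.4880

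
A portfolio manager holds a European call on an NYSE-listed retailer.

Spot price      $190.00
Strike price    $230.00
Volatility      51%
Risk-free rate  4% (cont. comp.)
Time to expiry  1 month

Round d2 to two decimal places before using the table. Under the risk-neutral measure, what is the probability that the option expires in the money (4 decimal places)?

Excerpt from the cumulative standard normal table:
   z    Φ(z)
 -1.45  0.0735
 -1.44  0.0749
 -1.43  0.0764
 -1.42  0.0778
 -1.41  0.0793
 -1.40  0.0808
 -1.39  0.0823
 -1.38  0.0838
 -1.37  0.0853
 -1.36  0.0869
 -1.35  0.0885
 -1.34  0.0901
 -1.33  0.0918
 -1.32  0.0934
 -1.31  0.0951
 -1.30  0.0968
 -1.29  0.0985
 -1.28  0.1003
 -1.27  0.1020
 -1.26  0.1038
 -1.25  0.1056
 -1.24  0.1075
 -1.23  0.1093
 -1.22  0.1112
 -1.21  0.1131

0.0885

T = 0.08333;  σ√T = 0.1472
ln(S/K) + (r + σ²/2)T = ln(190/230) + (0.04 + 0.51²/2)·0.08333 = -0.1911 + 0.0142 = -0.1769
d₁ = -0.1769 / 0.1472 = -1.2015 → -1.20
d₂ = d₁ − σ√T = -1.2015 − 0.1472 = -1.3487 → -1.35
Risk-neutral Pr[S_T > K] = N(d₂) = N(-1.35) = 0.0885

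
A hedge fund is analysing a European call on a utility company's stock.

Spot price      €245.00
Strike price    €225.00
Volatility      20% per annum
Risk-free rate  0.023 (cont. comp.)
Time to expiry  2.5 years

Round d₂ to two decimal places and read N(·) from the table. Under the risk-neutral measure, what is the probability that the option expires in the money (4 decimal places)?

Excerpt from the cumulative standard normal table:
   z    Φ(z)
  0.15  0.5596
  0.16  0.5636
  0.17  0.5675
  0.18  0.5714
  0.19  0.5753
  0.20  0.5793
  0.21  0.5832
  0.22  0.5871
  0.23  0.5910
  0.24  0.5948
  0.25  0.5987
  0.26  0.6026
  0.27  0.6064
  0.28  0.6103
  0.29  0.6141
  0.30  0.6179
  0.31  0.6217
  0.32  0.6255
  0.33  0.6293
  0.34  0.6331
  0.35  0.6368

0.6141

σ√T = 0.2·√2.5 = 0.3162
d₁ = [ln(245/225) + (0.023 + 0.2²/2)·2.5] / 0.3162 = [0.0852 + 0.1075] / 0.3162 = 0.6092 which rounds to 0.61
d₂ = d₁ − σ√T = 0.6092 − 0.3162 = 0.2930 which rounds to 0.29
Risk-neutral Pr[S_T > K] = N(d₂) = N(0.29) = 0.6141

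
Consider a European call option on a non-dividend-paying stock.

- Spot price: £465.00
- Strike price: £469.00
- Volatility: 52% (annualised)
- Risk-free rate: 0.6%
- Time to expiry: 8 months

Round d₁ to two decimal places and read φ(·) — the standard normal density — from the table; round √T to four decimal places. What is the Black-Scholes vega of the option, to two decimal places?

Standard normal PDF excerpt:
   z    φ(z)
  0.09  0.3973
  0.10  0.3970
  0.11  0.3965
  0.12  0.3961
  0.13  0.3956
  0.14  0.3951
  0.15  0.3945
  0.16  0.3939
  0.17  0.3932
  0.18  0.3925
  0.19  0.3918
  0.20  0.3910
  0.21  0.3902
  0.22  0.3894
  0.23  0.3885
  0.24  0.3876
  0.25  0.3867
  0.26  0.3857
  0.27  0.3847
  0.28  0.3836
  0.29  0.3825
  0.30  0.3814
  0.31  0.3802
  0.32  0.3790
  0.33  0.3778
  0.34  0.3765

σ√T = 0.52 × 0.8165 = 0.4246
d₁ = [ln(465/469) + (0.006 + ½·0.52²)·0.6667] / (σ√T) = (-0.0086 + 0.0941) / 0.4246 = 0.2015 ⇒ 0.20
√T = √0.6667 = 0.8165
φ(d₁) = φ(0.20) = 0.3910
vega = S·φ(d₁)·√T = 465·0.3910·0.8165 = 148.4519

148.45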